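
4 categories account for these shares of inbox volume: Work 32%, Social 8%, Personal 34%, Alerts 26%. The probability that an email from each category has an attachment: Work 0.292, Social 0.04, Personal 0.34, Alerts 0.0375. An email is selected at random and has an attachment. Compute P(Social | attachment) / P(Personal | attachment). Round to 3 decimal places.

0.028

Prior × likelihood for each hypothesis:
  Work: 0.32 × 0.292 = 0.09344
  Social: 0.08 × 0.04 = 0.0032
  Personal: 0.34 × 0.34 = 0.1156
  Alerts: 0.26 × 0.0375 = 0.00975
Normalizing constant = 0.22199.
The ratio is 0.0032 / 0.1156 (the normalizer cancels) = 0.028.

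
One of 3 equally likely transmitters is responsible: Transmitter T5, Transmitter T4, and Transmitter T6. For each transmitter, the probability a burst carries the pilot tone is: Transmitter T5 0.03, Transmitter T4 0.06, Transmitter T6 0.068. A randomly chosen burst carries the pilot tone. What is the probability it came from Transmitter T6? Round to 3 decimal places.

0.430

Since the prior is uniform, the posterior is proportional to the likelihood:
  Transmitter T5: 0.03
  Transmitter T4: 0.06
  Transmitter T6: 0.068
Total = 0.158.
P(Transmitter T6 | evidence) = 0.068 / 0.158 ≈ 0.430.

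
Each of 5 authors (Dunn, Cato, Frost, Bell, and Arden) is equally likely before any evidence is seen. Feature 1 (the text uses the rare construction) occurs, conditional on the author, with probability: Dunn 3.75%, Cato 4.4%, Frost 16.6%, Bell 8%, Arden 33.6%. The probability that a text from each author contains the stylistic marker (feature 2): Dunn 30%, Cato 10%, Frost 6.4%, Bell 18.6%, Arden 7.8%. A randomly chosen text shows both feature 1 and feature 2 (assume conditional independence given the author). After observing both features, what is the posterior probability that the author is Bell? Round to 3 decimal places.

With a uniform prior (1/5 each), posterior ∝ likelihood:
  Dunn: 0.0375 × 0.3 = 0.01125
  Cato: 0.044 × 0.1 = 0.0044
  Frost: 0.166 × 0.064 = 0.010624
  Bell: 0.08 × 0.186 = 0.01488
  Arden: 0.336 × 0.078 = 0.026208
Sum = 0.067362.
P(Bell | evidence) = 0.01488 / 0.067362 ≈ 0.221.

0.221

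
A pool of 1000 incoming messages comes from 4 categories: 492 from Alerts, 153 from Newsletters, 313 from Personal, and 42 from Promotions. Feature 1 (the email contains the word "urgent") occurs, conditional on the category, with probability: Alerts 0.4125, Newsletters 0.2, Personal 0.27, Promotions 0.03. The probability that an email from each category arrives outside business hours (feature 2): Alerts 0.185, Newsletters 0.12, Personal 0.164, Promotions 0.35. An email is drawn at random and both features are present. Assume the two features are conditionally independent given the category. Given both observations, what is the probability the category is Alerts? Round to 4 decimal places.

0.6763

Compute prior × likelihood for every hypothesis:
  Alerts: 0.492 × 0.4125 × 0.185 = 0.03754575
  Newsletters: 0.153 × 0.2 × 0.12 = 0.003672
  Personal: 0.313 × 0.27 × 0.164 = 0.01385964
  Promotions: 0.042 × 0.03 × 0.35 = 0.000441
Normalizing constant = 0.05551839.
P(Alerts | evidence) = 0.03754575 / 0.05551839 ≈ 0.6763.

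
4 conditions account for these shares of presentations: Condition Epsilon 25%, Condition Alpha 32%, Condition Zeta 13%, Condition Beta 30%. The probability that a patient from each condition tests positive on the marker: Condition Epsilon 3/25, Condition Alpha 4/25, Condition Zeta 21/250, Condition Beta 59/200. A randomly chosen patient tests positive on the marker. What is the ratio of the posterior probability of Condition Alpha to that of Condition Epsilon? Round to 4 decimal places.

1.7067

Compute prior × likelihood for every hypothesis:
  Condition Epsilon: 0.25 × 0.12 = 0.03
  Condition Alpha: 0.32 × 0.16 = 0.0512
  Condition Zeta: 0.13 × 0.084 = 0.01092
  Condition Beta: 0.3 × 0.295 = 0.0885
Sum = 0.18062.
The ratio is 0.0512 / 0.03 (the normalizer cancels) = 1.7067.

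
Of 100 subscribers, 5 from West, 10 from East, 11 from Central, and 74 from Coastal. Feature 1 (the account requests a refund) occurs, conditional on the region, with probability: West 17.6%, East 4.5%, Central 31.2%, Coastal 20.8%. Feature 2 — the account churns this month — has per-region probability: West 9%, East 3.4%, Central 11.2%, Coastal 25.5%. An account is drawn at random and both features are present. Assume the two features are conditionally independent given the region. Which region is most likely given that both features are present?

Coastal

Unnormalized posteriors (prior × likelihood):
  West: 0.05 × 0.176 × 0.09 = 0.000792
  East: 0.1 × 0.045 × 0.034 = 0.000153
  Central: 0.11 × 0.312 × 0.112 = 0.00384384
  Coastal: 0.74 × 0.208 × 0.255 = 0.0392496
Normalizing constant = 0.04403844.
Largest term belongs to Coastal, so Coastal is most probable.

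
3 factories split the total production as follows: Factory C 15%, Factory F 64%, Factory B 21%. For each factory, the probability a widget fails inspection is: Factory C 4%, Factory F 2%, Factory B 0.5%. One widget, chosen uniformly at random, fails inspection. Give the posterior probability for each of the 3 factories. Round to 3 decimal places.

Factory C 0.302, Factory F 0.645, Factory B 0.053

Prior × likelihood for each hypothesis:
  Factory C: 0.15 × 0.04 = 0.006
  Factory F: 0.64 × 0.02 = 0.0128
  Factory B: 0.21 × 0.005 = 0.00105
Total = 0.01985.
P(Factory C | nonconforming) = 0.006/0.01985 ≈ 0.302
P(Factory F | nonconforming) = 0.0128/0.01985 ≈ 0.645
P(Factory B | nonconforming) = 0.00105/0.01985 ≈ 0.053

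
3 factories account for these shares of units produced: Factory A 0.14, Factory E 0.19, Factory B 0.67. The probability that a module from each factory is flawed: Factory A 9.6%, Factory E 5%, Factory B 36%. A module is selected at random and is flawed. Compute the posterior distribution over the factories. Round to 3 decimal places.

Prior × likelihood for each hypothesis:
  Factory A: 0.14 × 0.096 = 0.01344
  Factory E: 0.19 × 0.05 = 0.0095
  Factory B: 0.67 × 0.36 = 0.2412
Total = 0.26414.
P(Factory A | flawed) = 0.01344/0.26414 ≈ 0.051
P(Factory E | flawed) = 0.0095/0.26414 ≈ 0.036
P(Factory B | flawed) = 0.2412/0.26414 ≈ 0.913

Factory A 0.051, Factory E 0.036, Factory B 0.913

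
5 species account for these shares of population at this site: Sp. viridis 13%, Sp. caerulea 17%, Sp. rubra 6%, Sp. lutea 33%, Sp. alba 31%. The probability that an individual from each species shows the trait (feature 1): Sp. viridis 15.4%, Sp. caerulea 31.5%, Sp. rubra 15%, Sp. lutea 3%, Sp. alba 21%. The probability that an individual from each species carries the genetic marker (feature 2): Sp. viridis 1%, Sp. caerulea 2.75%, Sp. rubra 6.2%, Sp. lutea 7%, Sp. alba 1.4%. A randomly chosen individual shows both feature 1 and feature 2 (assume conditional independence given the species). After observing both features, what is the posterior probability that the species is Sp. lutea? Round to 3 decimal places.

Prior × likelihood for each hypothesis:
  Sp. viridis: 0.13 × 0.154 × 0.01 = 0.0002002
  Sp. caerulea: 0.17 × 0.315 × 0.0275 = 0.001472625
  Sp. rubra: 0.06 × 0.15 × 0.062 = 0.000558
  Sp. lutea: 0.33 × 0.03 × 0.07 = 0.000693
  Sp. alba: 0.31 × 0.21 × 0.014 = 0.0009114
Total = 0.003835225.
P(Sp. lutea | evidence) = 0.000693 / 0.003835225 ≈ 0.181.

0.181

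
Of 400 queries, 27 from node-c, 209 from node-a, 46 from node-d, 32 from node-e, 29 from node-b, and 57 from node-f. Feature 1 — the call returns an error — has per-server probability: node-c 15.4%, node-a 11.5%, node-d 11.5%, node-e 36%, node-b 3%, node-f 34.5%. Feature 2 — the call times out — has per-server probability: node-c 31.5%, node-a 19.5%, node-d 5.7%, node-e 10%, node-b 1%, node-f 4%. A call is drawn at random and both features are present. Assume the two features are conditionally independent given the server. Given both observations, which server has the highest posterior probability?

node-a

Compute prior × likelihood for every hypothesis:
  node-c: 0.0675 × 0.154 × 0.315 = 0.003274425
  node-a: 0.5225 × 0.115 × 0.195 = 0.0117170625
  node-d: 0.115 × 0.115 × 0.057 = 0.000753825
  node-e: 0.08 × 0.36 × 0.1 = 0.00288
  node-b: 0.0725 × 0.03 × 0.01 = 0.00002175
  node-f: 0.1425 × 0.345 × 0.04 = 0.0019665
Sum = 0.0206135625.
Largest term belongs to node-a, so node-a is most probable.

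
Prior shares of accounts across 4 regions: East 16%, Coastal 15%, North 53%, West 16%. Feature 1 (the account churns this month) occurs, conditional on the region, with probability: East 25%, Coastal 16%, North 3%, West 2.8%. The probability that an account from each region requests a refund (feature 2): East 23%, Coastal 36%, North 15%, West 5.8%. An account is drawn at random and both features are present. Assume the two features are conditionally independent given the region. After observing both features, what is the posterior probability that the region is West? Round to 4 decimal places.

0.0127

Unnormalized posteriors (prior × likelihood):
  East: 0.16 × 0.25 × 0.23 = 0.0092
  Coastal: 0.15 × 0.16 × 0.36 = 0.00864
  North: 0.53 × 0.03 × 0.15 = 0.002385
  West: 0.16 × 0.028 × 0.058 = 0.00025984
Sum = 0.02048484.
P(West | evidence) = 0.00025984 / 0.02048484 ≈ 0.0127.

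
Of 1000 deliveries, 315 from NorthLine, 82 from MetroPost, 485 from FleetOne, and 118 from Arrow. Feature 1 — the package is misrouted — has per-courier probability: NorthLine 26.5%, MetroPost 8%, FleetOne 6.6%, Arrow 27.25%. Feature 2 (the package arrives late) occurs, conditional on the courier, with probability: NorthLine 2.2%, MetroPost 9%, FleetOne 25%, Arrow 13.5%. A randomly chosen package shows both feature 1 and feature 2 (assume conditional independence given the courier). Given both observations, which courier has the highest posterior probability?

By Bayes' rule, posterior ∝ prior × likelihood:
  NorthLine: 0.315 × 0.265 × 0.022 = 0.00183645
  MetroPost: 0.082 × 0.08 × 0.09 = 0.0005904
  FleetOne: 0.485 × 0.066 × 0.25 = 0.0080025
  Arrow: 0.118 × 0.2725 × 0.135 = 0.004340925
Sum = 0.014770275.
Largest term belongs to FleetOne, so FleetOne is most probable.

FleetOne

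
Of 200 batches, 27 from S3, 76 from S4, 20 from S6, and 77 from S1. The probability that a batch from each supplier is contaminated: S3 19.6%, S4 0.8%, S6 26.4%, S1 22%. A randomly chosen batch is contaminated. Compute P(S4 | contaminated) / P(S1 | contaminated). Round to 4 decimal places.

0.0359

Prior × likelihood for each hypothesis:
  S3: 0.135 × 0.196 = 0.02646
  S4: 0.38 × 0.008 = 0.00304
  S6: 0.1 × 0.264 = 0.0264
  S1: 0.385 × 0.22 = 0.0847
Sum = 0.1406.
The ratio is 0.00304 / 0.0847 (the normalizer cancels) = 0.0359.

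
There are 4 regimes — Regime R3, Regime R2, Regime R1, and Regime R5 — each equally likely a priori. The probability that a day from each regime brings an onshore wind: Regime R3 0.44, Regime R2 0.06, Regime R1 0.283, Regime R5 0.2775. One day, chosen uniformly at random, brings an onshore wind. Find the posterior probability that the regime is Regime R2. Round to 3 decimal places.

With a uniform prior (1/4 each), posterior ∝ likelihood:
  Regime R3: 0.44
  Regime R2: 0.06
  Regime R1: 0.283
  Regime R5: 0.2775
Total = 1.0605.
P(Regime R2 | evidence) = 0.06 / 1.0605 ≈ 0.057.

0.057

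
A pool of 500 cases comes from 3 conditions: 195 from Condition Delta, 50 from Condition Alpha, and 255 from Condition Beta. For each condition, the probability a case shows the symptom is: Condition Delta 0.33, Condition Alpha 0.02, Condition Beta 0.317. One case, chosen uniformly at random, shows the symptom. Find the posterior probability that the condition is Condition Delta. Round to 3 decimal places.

Prior × likelihood for each hypothesis:
  Condition Delta: 0.39 × 0.33 = 0.1287
  Condition Alpha: 0.1 × 0.02 = 0.002
  Condition Beta: 0.51 × 0.317 = 0.16167
Total = 0.29237.
P(Condition Delta | evidence) = 0.1287 / 0.29237 ≈ 0.440.

0.440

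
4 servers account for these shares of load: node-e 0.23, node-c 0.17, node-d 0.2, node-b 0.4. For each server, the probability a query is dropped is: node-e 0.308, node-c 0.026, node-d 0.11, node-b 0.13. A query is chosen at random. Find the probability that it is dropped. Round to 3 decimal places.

Compute prior × likelihood for every hypothesis:
  node-e: 0.23 × 0.308 = 0.07084
  node-c: 0.17 × 0.026 = 0.00442
  node-d: 0.2 × 0.11 = 0.022
  node-b: 0.4 × 0.13 = 0.052
P(dropped) = 0.07084 + 0.00442 + 0.022 + 0.052 = 0.14926 → 0.149.

0.149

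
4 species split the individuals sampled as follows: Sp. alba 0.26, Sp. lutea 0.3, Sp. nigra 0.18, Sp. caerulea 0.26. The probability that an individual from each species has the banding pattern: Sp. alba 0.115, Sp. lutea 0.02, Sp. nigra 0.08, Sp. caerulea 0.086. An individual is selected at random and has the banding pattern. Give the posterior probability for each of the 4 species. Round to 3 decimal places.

Sp. alba 0.412, Sp. lutea 0.083, Sp. nigra 0.198, Sp. caerulea 0.308

Compute prior × likelihood for every hypothesis:
  Sp. alba: 0.26 × 0.115 = 0.0299
  Sp. lutea: 0.3 × 0.02 = 0.006
  Sp. nigra: 0.18 × 0.08 = 0.0144
  Sp. caerulea: 0.26 × 0.086 = 0.02236
Total = 0.07266.
P(Sp. alba | banded) = 0.0299/0.07266 ≈ 0.412
P(Sp. lutea | banded) = 0.006/0.07266 ≈ 0.083
P(Sp. nigra | banded) = 0.0144/0.07266 ≈ 0.198
P(Sp. caerulea | banded) = 0.02236/0.07266 ≈ 0.308
(Check: 0.412+0.083+0.198+0.308 = 1.001.)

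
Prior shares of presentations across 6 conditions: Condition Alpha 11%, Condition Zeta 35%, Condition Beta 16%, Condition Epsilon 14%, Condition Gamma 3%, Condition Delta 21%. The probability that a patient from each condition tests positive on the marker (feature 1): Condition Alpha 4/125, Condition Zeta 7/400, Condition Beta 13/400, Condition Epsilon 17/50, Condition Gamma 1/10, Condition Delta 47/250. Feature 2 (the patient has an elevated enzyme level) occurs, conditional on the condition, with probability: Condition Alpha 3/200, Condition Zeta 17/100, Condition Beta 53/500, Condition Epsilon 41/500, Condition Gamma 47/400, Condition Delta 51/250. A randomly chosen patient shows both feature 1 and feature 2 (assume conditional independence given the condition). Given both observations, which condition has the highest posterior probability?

By Bayes' rule, posterior ∝ prior × likelihood:
  Condition Alpha: 0.11 × 0.032 × 0.015 = 0.0000528
  Condition Zeta: 0.35 × 0.0175 × 0.17 = 0.00104125
  Condition Beta: 0.16 × 0.0325 × 0.106 = 0.0005512
  Condition Epsilon: 0.14 × 0.34 × 0.082 = 0.0039032
  Condition Gamma: 0.03 × 0.1 × 0.1175 = 0.0003525
  Condition Delta: 0.21 × 0.188 × 0.204 = 0.00805392
Total = 0.01395487.
Largest term belongs to Condition Delta, so Condition Delta is most probable.

Condition Delta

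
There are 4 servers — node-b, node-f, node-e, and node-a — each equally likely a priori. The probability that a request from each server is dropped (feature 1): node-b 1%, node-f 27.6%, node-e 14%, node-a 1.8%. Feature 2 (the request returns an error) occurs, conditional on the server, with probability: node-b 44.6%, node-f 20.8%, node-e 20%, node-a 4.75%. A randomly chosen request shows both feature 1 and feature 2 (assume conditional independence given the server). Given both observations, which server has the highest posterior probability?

With a uniform prior (1/4 each), posterior ∝ likelihood:
  node-b: 0.01 × 0.446 = 0.00446
  node-f: 0.276 × 0.208 = 0.057408
  node-e: 0.14 × 0.2 = 0.028
  node-a: 0.018 × 0.0475 = 0.000855
Normalizing constant = 0.090723.
Largest term belongs to node-f, so node-f is most probable.

node-f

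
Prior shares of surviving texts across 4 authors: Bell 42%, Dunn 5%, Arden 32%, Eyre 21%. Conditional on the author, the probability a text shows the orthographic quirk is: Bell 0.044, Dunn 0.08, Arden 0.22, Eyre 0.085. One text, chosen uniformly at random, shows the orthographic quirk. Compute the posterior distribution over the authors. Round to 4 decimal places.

Bell 0.1669, Dunn 0.0361, Arden 0.6358, Eyre 0.1612

By Bayes' rule, posterior ∝ prior × likelihood:
  Bell: 0.42 × 0.044 = 0.01848
  Dunn: 0.05 × 0.08 = 0.004
  Arden: 0.32 × 0.22 = 0.0704
  Eyre: 0.21 × 0.085 = 0.01785
Total = 0.11073.
P(Bell | quirk) = 0.01848/0.11073 ≈ 0.1669
P(Dunn | quirk) = 0.004/0.11073 ≈ 0.0361
P(Arden | quirk) = 0.0704/0.11073 ≈ 0.6358
P(Eyre | quirk) = 0.01785/0.11073 ≈ 0.1612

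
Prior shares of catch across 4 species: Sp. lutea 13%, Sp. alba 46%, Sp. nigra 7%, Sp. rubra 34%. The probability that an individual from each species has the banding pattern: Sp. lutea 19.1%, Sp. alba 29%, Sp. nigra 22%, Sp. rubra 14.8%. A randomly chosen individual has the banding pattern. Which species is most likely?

By Bayes' rule, posterior ∝ prior × likelihood:
  Sp. lutea: 0.13 × 0.191 = 0.02483
  Sp. alba: 0.46 × 0.29 = 0.1334
  Sp. nigra: 0.07 × 0.22 = 0.0154
  Sp. rubra: 0.34 × 0.148 = 0.05032
Total = 0.22395.
Largest term belongs to Sp. alba, so Sp. alba is most probable.

Sp. alba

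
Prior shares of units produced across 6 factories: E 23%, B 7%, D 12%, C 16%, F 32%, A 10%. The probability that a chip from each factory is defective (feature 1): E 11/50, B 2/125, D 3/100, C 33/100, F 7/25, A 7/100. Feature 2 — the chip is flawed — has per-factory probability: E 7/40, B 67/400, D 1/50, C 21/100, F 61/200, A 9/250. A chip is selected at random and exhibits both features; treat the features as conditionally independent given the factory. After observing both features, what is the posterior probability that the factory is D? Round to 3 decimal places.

0.002

Compute prior × likelihood for every hypothesis:
  E: 0.23 × 0.22 × 0.175 = 0.008855
  B: 0.07 × 0.016 × 0.1675 = 0.0001876
  D: 0.12 × 0.03 × 0.02 = 0.000072
  C: 0.16 × 0.33 × 0.21 = 0.011088
  F: 0.32 × 0.28 × 0.305 = 0.027328
  A: 0.1 × 0.07 × 0.036 = 0.000252
Normalizing constant = 0.0477826.
P(D | evidence) = 0.000072 / 0.0477826 ≈ 0.002.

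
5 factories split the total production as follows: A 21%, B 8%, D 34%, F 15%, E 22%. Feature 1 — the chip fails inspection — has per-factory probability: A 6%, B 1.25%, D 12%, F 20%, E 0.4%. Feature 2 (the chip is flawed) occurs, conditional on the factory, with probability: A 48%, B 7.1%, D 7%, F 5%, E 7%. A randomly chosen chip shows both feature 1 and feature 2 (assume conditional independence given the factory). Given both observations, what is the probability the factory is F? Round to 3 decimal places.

Prior × likelihood for each hypothesis:
  A: 0.21 × 0.06 × 0.48 = 0.006048
  B: 0.08 × 0.0125 × 0.071 = 0.000071
  D: 0.34 × 0.12 × 0.07 = 0.002856
  F: 0.15 × 0.2 × 0.05 = 0.0015
  E: 0.22 × 0.004 × 0.07 = 0.0000616
Sum = 0.0105366.
P(F | evidence) = 0.0015 / 0.0105366 ≈ 0.142.

0.142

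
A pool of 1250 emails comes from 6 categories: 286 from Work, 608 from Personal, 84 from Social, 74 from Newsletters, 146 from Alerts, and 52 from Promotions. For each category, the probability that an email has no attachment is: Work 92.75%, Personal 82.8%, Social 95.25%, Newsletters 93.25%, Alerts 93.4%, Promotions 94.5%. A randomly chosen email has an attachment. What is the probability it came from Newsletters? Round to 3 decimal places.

Taking complements, P(attachment | each) = Work 0.0725, Personal 0.172, Social 0.0475, Newsletters 0.0675, Alerts 0.066, Promotions 0.055.
Unnormalized posteriors (prior × likelihood):
  Work: 0.2288 × 0.0725 = 0.016588
  Personal: 0.4864 × 0.172 = 0.0836608
  Social: 0.0672 × 0.0475 = 0.003192
  Newsletters: 0.0592 × 0.0675 = 0.003996
  Alerts: 0.1168 × 0.066 = 0.0077088
  Promotions: 0.0416 × 0.055 = 0.002288
Total = 0.1174336.
P(Newsletters | evidence) = 0.003996 / 0.1174336 ≈ 0.034.

0.034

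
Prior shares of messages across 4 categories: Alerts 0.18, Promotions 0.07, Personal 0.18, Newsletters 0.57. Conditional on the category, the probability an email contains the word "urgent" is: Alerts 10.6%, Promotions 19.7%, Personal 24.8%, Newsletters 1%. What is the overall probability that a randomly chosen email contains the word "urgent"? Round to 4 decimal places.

Unnormalized posteriors (prior × likelihood):
  Alerts: 0.18 × 0.106 = 0.01908
  Promotions: 0.07 × 0.197 = 0.01379
  Personal: 0.18 × 0.248 = 0.04464
  Newsletters: 0.57 × 0.01 = 0.0057
P(urgent-flag) = 0.01908 + 0.01379 + 0.04464 + 0.0057 = 0.08321 → 0.0832.

0.0832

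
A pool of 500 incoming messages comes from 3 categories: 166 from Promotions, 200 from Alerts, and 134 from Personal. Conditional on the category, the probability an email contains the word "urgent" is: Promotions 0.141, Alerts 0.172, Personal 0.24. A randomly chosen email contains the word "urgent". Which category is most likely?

Alerts

Prior × likelihood for each hypothesis:
  Promotions: 0.332 × 0.141 = 0.046812
  Alerts: 0.4 × 0.172 = 0.0688
  Personal: 0.268 × 0.24 = 0.06432
Normalizing constant = 0.179932.
Largest term belongs to Alerts, so Alerts is most probable.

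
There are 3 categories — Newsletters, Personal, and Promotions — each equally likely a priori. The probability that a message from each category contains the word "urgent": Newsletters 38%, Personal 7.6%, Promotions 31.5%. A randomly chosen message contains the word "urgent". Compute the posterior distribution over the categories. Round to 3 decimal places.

Since the prior is uniform, the posterior is proportional to the likelihood:
  Newsletters: 0.38
  Personal: 0.076
  Promotions: 0.315
Total = 0.771.
P(Newsletters | urgent-flag) = 0.38/0.771 ≈ 0.493
P(Personal | urgent-flag) = 0.076/0.771 ≈ 0.099
P(Promotions | urgent-flag) = 0.315/0.771 ≈ 0.409

Newsletters 0.493, Personal 0.099, Promotions 0.409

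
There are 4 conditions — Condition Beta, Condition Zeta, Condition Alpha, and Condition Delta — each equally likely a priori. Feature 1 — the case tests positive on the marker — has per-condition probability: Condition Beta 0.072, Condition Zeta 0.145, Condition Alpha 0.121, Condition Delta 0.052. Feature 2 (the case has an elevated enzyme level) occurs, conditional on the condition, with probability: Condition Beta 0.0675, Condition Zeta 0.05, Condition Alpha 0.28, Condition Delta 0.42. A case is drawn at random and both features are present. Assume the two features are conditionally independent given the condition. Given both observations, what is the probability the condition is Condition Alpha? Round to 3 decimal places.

With a uniform prior (1/4 each), posterior ∝ likelihood:
  Condition Beta: 0.072 × 0.0675 = 0.00486
  Condition Zeta: 0.145 × 0.05 = 0.00725
  Condition Alpha: 0.121 × 0.28 = 0.03388
  Condition Delta: 0.052 × 0.42 = 0.02184
Sum = 0.06783.
P(Condition Alpha | evidence) = 0.03388 / 0.06783 ≈ 0.499.

0.499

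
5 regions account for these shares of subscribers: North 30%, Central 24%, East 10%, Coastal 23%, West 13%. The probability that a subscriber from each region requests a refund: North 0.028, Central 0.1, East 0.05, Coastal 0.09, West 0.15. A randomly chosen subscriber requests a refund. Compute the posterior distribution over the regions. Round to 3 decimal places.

Prior × likelihood for each hypothesis:
  North: 0.3 × 0.028 = 0.0084
  Central: 0.24 × 0.1 = 0.024
  East: 0.1 × 0.05 = 0.005
  Coastal: 0.23 × 0.09 = 0.0207
  West: 0.13 × 0.15 = 0.0195
Normalizing constant = 0.0776.
P(North | refund) = 0.0084/0.0776 ≈ 0.108
P(Central | refund) = 0.024/0.0776 ≈ 0.309
P(East | refund) = 0.005/0.0776 ≈ 0.064
P(Coastal | refund) = 0.0207/0.0776 ≈ 0.267
P(West | refund) = 0.0195/0.0776 ≈ 0.251

North 0.108, Central 0.309, East 0.064, Coastal 0.267, West 0.251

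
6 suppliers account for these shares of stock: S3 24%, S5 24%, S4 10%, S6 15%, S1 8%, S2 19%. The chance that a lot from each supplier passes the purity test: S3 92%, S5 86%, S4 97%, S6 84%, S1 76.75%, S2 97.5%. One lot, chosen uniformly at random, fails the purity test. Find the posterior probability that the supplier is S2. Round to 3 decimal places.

Taking complements, P(off-spec | each) = S3 0.08, S5 0.14, S4 0.03, S6 0.16, S1 0.2325, S2 0.025.
Unnormalized posteriors (prior × likelihood):
  S3: 0.24 × 0.08 = 0.0192
  S5: 0.24 × 0.14 = 0.0336
  S4: 0.1 × 0.03 = 0.003
  S6: 0.15 × 0.16 = 0.024
  S1: 0.08 × 0.2325 = 0.0186
  S2: 0.19 × 0.025 = 0.00475
Normalizing constant = 0.10315.
P(S2 | evidence) = 0.00475 / 0.10315 ≈ 0.046.

0.046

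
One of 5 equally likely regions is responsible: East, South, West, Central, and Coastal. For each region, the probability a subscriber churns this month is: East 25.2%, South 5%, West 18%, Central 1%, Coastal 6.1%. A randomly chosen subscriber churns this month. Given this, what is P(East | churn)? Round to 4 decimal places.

0.4557

With a uniform prior (1/5 each), posterior ∝ likelihood:
  East: 0.252
  South: 0.05
  West: 0.18
  Central: 0.01
  Coastal: 0.061
Sum = 0.553.
P(East | evidence) = 0.252 / 0.553 ≈ 0.4557.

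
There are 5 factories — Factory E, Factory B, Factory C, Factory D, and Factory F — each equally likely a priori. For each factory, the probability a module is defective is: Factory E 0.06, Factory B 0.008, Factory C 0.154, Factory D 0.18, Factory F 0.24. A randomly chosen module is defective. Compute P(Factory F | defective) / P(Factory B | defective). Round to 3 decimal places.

30.000

With a uniform prior (1/5 each), posterior ∝ likelihood:
  Factory E: 0.06
  Factory B: 0.008
  Factory C: 0.154
  Factory D: 0.18
  Factory F: 0.24
Total = 0.642.
The ratio is 0.24 / 0.008 (the normalizer cancels) = 30.000.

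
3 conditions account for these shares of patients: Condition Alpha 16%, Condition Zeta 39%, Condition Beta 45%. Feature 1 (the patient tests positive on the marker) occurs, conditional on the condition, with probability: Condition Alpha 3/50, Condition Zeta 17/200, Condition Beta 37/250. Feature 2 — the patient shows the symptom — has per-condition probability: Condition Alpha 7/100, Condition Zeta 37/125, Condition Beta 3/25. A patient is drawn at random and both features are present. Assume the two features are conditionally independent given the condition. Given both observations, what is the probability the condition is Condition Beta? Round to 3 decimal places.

By Bayes' rule, posterior ∝ prior × likelihood:
  Condition Alpha: 0.16 × 0.06 × 0.07 = 0.000672
  Condition Zeta: 0.39 × 0.085 × 0.296 = 0.0098124
  Condition Beta: 0.45 × 0.148 × 0.12 = 0.007992
Normalizing constant = 0.0184764.
P(Condition Beta | evidence) = 0.007992 / 0.0184764 ≈ 0.433.

0.433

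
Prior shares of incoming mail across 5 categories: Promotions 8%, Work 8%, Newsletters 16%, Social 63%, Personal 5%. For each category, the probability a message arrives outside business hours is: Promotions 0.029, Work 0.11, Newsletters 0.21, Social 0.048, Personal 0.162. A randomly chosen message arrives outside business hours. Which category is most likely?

Newsletters

Compute prior × likelihood for every hypothesis:
  Promotions: 0.08 × 0.029 = 0.00232
  Work: 0.08 × 0.11 = 0.0088
  Newsletters: 0.16 × 0.21 = 0.0336
  Social: 0.63 × 0.048 = 0.03024
  Personal: 0.05 × 0.162 = 0.0081
Normalizing constant = 0.08306.
Largest term belongs to Newsletters, so Newsletters is most probable.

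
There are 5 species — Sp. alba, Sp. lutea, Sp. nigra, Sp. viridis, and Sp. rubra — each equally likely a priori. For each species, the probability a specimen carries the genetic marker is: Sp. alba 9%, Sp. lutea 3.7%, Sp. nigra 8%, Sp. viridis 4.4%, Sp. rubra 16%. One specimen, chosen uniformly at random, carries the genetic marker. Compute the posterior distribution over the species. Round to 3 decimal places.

Sp. alba 0.219, Sp. lutea 0.090, Sp. nigra 0.195, Sp. viridis 0.107, Sp. rubra 0.389

With a uniform prior (1/5 each), posterior ∝ likelihood:
  Sp. alba: 0.09
  Sp. lutea: 0.037
  Sp. nigra: 0.08
  Sp. viridis: 0.044
  Sp. rubra: 0.16
Sum = 0.411.
P(Sp. alba | marker) = 0.09/0.411 ≈ 0.219
P(Sp. lutea | marker) = 0.037/0.411 ≈ 0.090
P(Sp. nigra | marker) = 0.08/0.411 ≈ 0.195
P(Sp. viridis | marker) = 0.044/0.411 ≈ 0.107
P(Sp. rubra | marker) = 0.16/0.411 ≈ 0.389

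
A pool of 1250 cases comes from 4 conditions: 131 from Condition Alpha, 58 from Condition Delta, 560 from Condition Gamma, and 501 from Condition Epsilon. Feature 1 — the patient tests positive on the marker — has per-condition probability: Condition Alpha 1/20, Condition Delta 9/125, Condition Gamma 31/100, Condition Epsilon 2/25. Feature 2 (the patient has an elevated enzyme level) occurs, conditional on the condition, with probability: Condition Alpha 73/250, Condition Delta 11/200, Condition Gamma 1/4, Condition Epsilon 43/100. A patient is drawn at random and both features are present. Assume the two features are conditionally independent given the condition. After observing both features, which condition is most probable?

Unnormalized posteriors (prior × likelihood):
  Condition Alpha: 0.1048 × 0.05 × 0.292 = 0.00153008
  Condition Delta: 0.0464 × 0.072 × 0.055 = 0.000183744
  Condition Gamma: 0.448 × 0.31 × 0.25 = 0.03472
  Condition Epsilon: 0.4008 × 0.08 × 0.43 = 0.01378752
Total = 0.050221344.
Largest term belongs to Condition Gamma, so Condition Gamma is most probable.

Condition Gamma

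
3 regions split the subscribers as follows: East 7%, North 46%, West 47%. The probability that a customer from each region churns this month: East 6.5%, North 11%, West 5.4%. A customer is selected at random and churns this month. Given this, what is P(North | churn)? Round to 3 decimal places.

0.628

Compute prior × likelihood for every hypothesis:
  East: 0.07 × 0.065 = 0.00455
  North: 0.46 × 0.11 = 0.0506
  West: 0.47 × 0.054 = 0.02538
Total = 0.08053.
P(North | evidence) = 0.0506 / 0.08053 ≈ 0.628.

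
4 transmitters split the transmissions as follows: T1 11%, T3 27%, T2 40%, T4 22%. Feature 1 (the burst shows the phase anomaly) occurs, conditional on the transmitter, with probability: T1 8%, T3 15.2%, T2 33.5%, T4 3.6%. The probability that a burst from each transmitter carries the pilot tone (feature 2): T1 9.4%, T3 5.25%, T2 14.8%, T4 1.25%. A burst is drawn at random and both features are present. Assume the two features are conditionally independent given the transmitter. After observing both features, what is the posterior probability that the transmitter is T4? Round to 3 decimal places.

0.004

By Bayes' rule, posterior ∝ prior × likelihood:
  T1: 0.11 × 0.08 × 0.094 = 0.0008272
  T3: 0.27 × 0.152 × 0.0525 = 0.0021546
  T2: 0.4 × 0.335 × 0.148 = 0.019832
  T4: 0.22 × 0.036 × 0.0125 = 0.000099
Sum = 0.0229128.
P(T4 | evidence) = 0.000099 / 0.0229128 ≈ 0.004.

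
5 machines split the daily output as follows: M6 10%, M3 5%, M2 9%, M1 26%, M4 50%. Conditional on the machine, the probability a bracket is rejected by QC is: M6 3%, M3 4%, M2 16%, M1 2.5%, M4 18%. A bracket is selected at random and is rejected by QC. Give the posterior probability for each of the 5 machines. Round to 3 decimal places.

M6 0.026, M3 0.017, M2 0.124, M1 0.056, M4 0.777

Unnormalized posteriors (prior × likelihood):
  M6: 0.1 × 0.03 = 0.003
  M3: 0.05 × 0.04 = 0.002
  M2: 0.09 × 0.16 = 0.0144
  M1: 0.26 × 0.025 = 0.0065
  M4: 0.5 × 0.18 = 0.09
Sum = 0.1159.
P(M6 | rejected) = 0.003/0.1159 ≈ 0.026
P(M3 | rejected) = 0.002/0.1159 ≈ 0.017
P(M2 | rejected) = 0.0144/0.1159 ≈ 0.124
P(M1 | rejected) = 0.0065/0.1159 ≈ 0.056
P(M4 | rejected) = 0.09/0.1159 ≈ 0.777
(Check: 0.026+0.017+0.124+0.056+0.777 = 1.000.)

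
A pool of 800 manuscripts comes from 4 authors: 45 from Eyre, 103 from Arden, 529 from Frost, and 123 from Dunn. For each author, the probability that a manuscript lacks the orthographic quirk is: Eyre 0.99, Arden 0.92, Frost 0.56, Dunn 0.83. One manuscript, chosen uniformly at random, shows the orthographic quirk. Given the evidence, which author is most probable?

Taking complements, P(quirk | each) = Eyre 0.01, Arden 0.08, Frost 0.44, Dunn 0.17.
By Bayes' rule, posterior ∝ prior × likelihood:
  Eyre: 0.05625 × 0.01 = 0.0005625
  Arden: 0.12875 × 0.08 = 0.0103
  Frost: 0.66125 × 0.44 = 0.29095
  Dunn: 0.15375 × 0.17 = 0.0261375
Sum = 0.32795.
Largest term belongs to Frost, so Frost is most probable.

Frost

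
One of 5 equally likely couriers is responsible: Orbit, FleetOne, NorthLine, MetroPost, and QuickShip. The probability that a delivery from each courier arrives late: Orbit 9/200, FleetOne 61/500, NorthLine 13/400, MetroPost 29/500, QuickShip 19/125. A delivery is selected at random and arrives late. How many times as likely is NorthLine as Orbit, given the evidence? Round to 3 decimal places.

With a uniform prior (1/5 each), posterior ∝ likelihood:
  Orbit: 0.045
  FleetOne: 0.122
  NorthLine: 0.0325
  MetroPost: 0.058
  QuickShip: 0.152
Normalizing constant = 0.4095.
The ratio is 0.0325 / 0.045 (the normalizer cancels) = 0.722.

0.722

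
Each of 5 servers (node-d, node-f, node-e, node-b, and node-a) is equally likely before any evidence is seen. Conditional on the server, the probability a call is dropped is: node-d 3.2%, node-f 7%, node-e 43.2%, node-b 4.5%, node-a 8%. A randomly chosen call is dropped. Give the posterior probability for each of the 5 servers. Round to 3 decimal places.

With a uniform prior (1/5 each), posterior ∝ likelihood:
  node-d: 0.032
  node-f: 0.07
  node-e: 0.432
  node-b: 0.045
  node-a: 0.08
Sum = 0.659.
P(node-d | dropped) = 0.032/0.659 ≈ 0.049
P(node-f | dropped) = 0.07/0.659 ≈ 0.106
P(node-e | dropped) = 0.432/0.659 ≈ 0.656
P(node-b | dropped) = 0.045/0.659 ≈ 0.068
P(node-a | dropped) = 0.08/0.659 ≈ 0.121

node-d 0.049, node-f 0.106, node-e 0.656, node-b 0.068, node-a 0.121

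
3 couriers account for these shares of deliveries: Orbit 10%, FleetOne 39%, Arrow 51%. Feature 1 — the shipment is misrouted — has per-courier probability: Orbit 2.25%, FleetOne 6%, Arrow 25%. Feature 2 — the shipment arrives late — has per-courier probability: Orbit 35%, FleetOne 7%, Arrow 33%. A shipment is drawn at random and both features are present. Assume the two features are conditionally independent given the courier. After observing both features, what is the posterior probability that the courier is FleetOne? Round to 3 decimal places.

0.037

Compute prior × likelihood for every hypothesis:
  Orbit: 0.1 × 0.0225 × 0.35 = 0.0007875
  FleetOne: 0.39 × 0.06 × 0.07 = 0.001638
  Arrow: 0.51 × 0.25 × 0.33 = 0.042075
Total = 0.0445005.
P(FleetOne | evidence) = 0.001638 / 0.0445005 ≈ 0.037.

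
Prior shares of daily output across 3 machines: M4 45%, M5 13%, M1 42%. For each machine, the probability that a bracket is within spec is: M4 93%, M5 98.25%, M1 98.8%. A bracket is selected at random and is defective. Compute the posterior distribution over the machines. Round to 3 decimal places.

Taking complements, P(defective | each) = M4 0.07, M5 0.0175, M1 0.012.
Prior × likelihood for each hypothesis:
  M4: 0.45 × 0.07 = 0.0315
  M5: 0.13 × 0.0175 = 0.002275
  M1: 0.42 × 0.012 = 0.00504
Sum = 0.038815.
P(M4 | defective) = 0.0315/0.038815 ≈ 0.812
P(M5 | defective) = 0.002275/0.038815 ≈ 0.059
P(M1 | defective) = 0.00504/0.038815 ≈ 0.130

M4 0.812, M5 0.059, M1 0.130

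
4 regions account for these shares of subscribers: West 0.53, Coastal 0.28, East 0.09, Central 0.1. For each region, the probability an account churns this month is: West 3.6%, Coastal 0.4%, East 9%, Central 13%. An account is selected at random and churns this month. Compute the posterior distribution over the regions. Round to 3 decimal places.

Compute prior × likelihood for every hypothesis:
  West: 0.53 × 0.036 = 0.01908
  Coastal: 0.28 × 0.004 = 0.00112
  East: 0.09 × 0.09 = 0.0081
  Central: 0.1 × 0.13 = 0.013
Sum = 0.0413.
P(West | churn) = 0.01908/0.0413 ≈ 0.462
P(Coastal | churn) = 0.00112/0.0413 ≈ 0.027
P(East | churn) = 0.0081/0.0413 ≈ 0.196
P(Central | churn) = 0.013/0.0413 ≈ 0.315

West 0.462, Coastal 0.027, East 0.196, Central 0.315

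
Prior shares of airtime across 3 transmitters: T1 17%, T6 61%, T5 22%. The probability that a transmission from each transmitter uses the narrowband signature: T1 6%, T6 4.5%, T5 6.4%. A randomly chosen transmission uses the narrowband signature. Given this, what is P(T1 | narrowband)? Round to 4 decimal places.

0.1972

By Bayes' rule, posterior ∝ prior × likelihood:
  T1: 0.17 × 0.06 = 0.0102
  T6: 0.61 × 0.045 = 0.02745
  T5: 0.22 × 0.064 = 0.01408
Normalizing constant = 0.05173.
P(T1 | evidence) = 0.0102 / 0.05173 ≈ 0.1972.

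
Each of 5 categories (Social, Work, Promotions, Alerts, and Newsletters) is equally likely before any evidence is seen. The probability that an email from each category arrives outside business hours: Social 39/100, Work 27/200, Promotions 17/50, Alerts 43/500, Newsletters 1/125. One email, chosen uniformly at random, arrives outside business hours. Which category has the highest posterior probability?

Social

Since the prior is uniform, the posterior is proportional to the likelihood:
  Social: 0.39
  Work: 0.135
  Promotions: 0.34
  Alerts: 0.086
  Newsletters: 0.008
Total = 0.959.
Largest term belongs to Social, so Social is most probable.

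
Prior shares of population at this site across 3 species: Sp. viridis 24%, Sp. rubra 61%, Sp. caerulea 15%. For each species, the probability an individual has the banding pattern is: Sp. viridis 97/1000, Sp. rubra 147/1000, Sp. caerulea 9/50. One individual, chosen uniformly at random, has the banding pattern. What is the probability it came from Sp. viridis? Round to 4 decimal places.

Prior × likelihood for each hypothesis:
  Sp. viridis: 0.24 × 0.097 = 0.02328
  Sp. rubra: 0.61 × 0.147 = 0.08967
  Sp. caerulea: 0.15 × 0.18 = 0.027
Normalizing constant = 0.13995.
P(Sp. viridis | evidence) = 0.02328 / 0.13995 ≈ 0.1663.

0.1663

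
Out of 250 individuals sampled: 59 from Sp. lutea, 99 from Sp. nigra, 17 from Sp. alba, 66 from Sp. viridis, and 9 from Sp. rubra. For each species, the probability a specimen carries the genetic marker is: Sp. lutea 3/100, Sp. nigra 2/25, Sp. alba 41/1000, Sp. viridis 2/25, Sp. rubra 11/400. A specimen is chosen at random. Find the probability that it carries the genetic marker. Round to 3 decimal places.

By Bayes' rule, posterior ∝ prior × likelihood:
  Sp. lutea: 0.236 × 0.03 = 0.00708
  Sp. nigra: 0.396 × 0.08 = 0.03168
  Sp. alba: 0.068 × 0.041 = 0.002788
  Sp. viridis: 0.264 × 0.08 = 0.02112
  Sp. rubra: 0.036 × 0.0275 = 0.00099
P(marker) = 0.00708 + 0.03168 + 0.002788 + 0.02112 + 0.00099 = 0.063658 → 0.064.

0.064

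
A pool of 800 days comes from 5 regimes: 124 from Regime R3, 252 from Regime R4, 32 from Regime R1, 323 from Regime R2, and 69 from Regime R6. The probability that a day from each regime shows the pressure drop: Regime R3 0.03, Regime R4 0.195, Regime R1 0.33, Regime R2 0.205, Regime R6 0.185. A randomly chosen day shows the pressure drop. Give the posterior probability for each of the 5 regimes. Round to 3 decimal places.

Regime R3 0.026, Regime R4 0.345, Regime R1 0.074, Regime R2 0.465, Regime R6 0.090

Unnormalized posteriors (prior × likelihood):
  Regime R3: 0.155 × 0.03 = 0.00465
  Regime R4: 0.315 × 0.195 = 0.061425
  Regime R1: 0.04 × 0.33 = 0.0132
  Regime R2: 0.40375 × 0.205 = 0.08276875
  Regime R6: 0.08625 × 0.185 = 0.01595625
Total = 0.178.
P(Regime R3 | drop) = 0.00465/0.178 ≈ 0.026
P(Regime R4 | drop) = 0.061425/0.178 ≈ 0.345
P(Regime R1 | drop) = 0.0132/0.178 ≈ 0.074
P(Regime R2 | drop) = 0.08276875/0.178 ≈ 0.465
P(Regime R6 | drop) = 0.01595625/0.178 ≈ 0.090
(Check: 0.026+0.345+0.074+0.465+0.090 = 1.000.)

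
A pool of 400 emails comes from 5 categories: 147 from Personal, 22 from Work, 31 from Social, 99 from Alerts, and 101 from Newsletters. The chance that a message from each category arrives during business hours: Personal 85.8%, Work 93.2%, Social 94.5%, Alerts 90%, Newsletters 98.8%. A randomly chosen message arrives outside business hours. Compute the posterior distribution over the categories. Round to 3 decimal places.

Personal 0.593, Work 0.043, Social 0.048, Alerts 0.281, Newsletters 0.034

Taking complements, P(off-hours | each) = Personal 0.142, Work 0.068, Social 0.055, Alerts 0.1, Newsletters 0.012.
Prior × likelihood for each hypothesis:
  Personal: 0.3675 × 0.142 = 0.052185
  Work: 0.055 × 0.068 = 0.00374
  Social: 0.0775 × 0.055 = 0.0042625
  Alerts: 0.2475 × 0.1 = 0.02475
  Newsletters: 0.2525 × 0.012 = 0.00303
Sum = 0.0879675.
P(Personal | off-hours) = 0.052185/0.0879675 ≈ 0.593
P(Work | off-hours) = 0.00374/0.0879675 ≈ 0.043
P(Social | off-hours) = 0.0042625/0.0879675 ≈ 0.048
P(Alerts | off-hours) = 0.02475/0.0879675 ≈ 0.281
P(Newsletters | off-hours) = 0.00303/0.0879675 ≈ 0.034
(Check: 0.593+0.043+0.048+0.281+0.034 = 0.999.)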